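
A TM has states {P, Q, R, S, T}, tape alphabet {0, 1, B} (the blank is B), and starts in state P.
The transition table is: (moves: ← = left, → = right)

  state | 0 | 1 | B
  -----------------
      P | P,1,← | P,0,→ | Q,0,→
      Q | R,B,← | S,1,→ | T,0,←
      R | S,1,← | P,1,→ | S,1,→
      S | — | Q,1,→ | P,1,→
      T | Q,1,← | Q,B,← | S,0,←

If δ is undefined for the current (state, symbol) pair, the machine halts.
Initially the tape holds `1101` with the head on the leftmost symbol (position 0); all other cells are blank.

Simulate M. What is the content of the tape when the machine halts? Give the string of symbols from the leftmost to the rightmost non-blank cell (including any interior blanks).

P | B[1]101BBBBB   read 1 → write 0, move →, go to P
P | B0[1]01BBBBB   read 1 → write 0, move →, go to P
P | B00[0]1BBBBB   read 0 → write 1, move ←, go to P
P | B0[0]11BBBBB   read 0 → write 1, move ←, go to P
P | B[0]111BBBBB   read 0 → write 1, move ←, go to P
P | [B]1111BBBBB   read B → write 0, move →, go to Q
Q | 0[1]111BBBBB   read 1 → write 1, move →, go to S
S | 01[1]11BBBBB   read 1 → write 1, move →, go to Q
Q | 011[1]1BBBBB   read 1 → write 1, move →, go to S
S | 0111[1]BBBBB   read 1 → write 1, move →, go to Q
Q | 01111[B]BBBB   read B → write 0, move ←, go to T
T | 0111[1]0BBBB   read 1 → write B, move ←, go to Q
Q | 011[1]B0BBBB   read 1 → write 1, move →, go to S
S | 0111[B]0BBBB   read B → write 1, move →, go to P
P | 01111[0]BBBB   read 0 → write 1, move ←, go to P
P | 0111[1]1BBBB   read 1 → write 0, move →, go to P
P | 01110[1]BBBB   read 1 → write 0, move →, go to P
P | 011100[B]BBB   read B → write 0, move →, go to Q
Q | 0111000[B]BB   read B → write 0, move ←, go to T
T | 011100[0]0BB   read 0 → write 1, move ←, go to Q
Q | 01110[0]10BB   read 0 → write B, move ←, go to R
R | 0111[0]B10BB   read 0 → write 1, move ←, go to S
S | 011[1]1B10BB   read 1 → write 1, move →, go to Q
Q | 0111[1]B10BB   read 1 → write 1, move →, go to S
S | 01111[B]10BB   read B → write 1, move →, go to P
P | 011111[1]0BB   read 1 → write 0, move →, go to P
P | 0111110[0]BB   read 0 → write 1, move ←, go to P
P | 011111[0]1BB   read 0 → write 1, move ←, go to P
P | 01111[1]11BB   read 1 → write 0, move →, go to P
P | 011110[1]1BB   read 1 → write 0, move →, go to P
P | 0111100[1]BB   read 1 → write 0, move →, go to P
P | 01111000[B]B   read B → write 0, move →, go to Q
Q | 011110000[B]   read B → write 0, move ←, go to T
T | 01111000[0]0   read 0 → write 1, move ←, go to Q
Q | 0111100[0]10   read 0 → write B, move ←, go to R
R | 011110[0]B10   read 0 → write 1, move ←, go to S
S | 01111[0]1B10
The non-blank tape span at halt is 0111101B10.

0111101B10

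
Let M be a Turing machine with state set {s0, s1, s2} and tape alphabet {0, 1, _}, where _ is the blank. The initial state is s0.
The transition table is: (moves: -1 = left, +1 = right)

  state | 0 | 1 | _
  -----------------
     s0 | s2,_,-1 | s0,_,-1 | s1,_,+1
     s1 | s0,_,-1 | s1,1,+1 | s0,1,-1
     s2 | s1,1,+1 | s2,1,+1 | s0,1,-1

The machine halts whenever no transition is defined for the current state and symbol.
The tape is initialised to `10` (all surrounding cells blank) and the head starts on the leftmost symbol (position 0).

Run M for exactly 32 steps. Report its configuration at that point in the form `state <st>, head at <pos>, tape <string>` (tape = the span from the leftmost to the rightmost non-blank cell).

s0 | _[1]0_   read 1 → write _, move -1, go to s0
s0 | [_]_0_   read _ → write _, move +1, go to s1
s1 | _[_]0_   read _ → write 1, move -1, go to s0
s0 | [_]10_   read _ → write _, move +1, go to s1
s1 | _[1]0_   read 1 → write 1, move +1, go to s1
s1 | _1[0]_   read 0 → write _, move -1, go to s0
s0 | _[1]__   read 1 → write _, move -1, go to s0
s0 | [_]___   read _ → write _, move +1, go to s1
s1 | _[_]__   read _ → write 1, move -1, go to s0
s0 | [_]1__   read _ → write _, move +1, go to s1
s1 | _[1]__   read 1 → write 1, move +1, go to s1
s1 | _1[_]_   read _ → write 1, move -1, go to s0
s0 | _[1]1_   read 1 → write _, move -1, go to s0
s0 | [_]_1_   read _ → write _, move +1, go to s1
s1 | _[_]1_   read _ → write 1, move -1, go to s0
s0 | [_]11_   read _ → write _, move +1, go to s1
s1 | _[1]1_   read 1 → write 1, move +1, go to s1
s1 | _1[1]_   read 1 → write 1, move +1, go to s1
s1 | _11[_]   read _ → write 1, move -1, go to s0
s0 | _1[1]1   read 1 → write _, move -1, go to s0
s0 | _[1]_1   read 1 → write _, move -1, go to s0
s0 | [_]__1   read _ → write _, move +1, go to s1
s1 | _[_]_1   read _ → write 1, move -1, go to s0
s0 | [_]1_1   read _ → write _, move +1, go to s1
s1 | _[1]_1   read 1 → write 1, move +1, go to s1
s1 | _1[_]1   read _ → write 1, move -1, go to s0
s0 | _[1]11   read 1 → write _, move -1, go to s0
s0 | [_]_11   read _ → write _, move +1, go to s1
s1 | _[_]11   read _ → write 1, move -1, go to s0
s0 | [_]111   read _ → write _, move +1, go to s1
s1 | _[1]11   read 1 → write 1, move +1, go to s1
s1 | _1[1]1   read 1 → write 1, move +1, go to s1
s1 | _11[1]
After 32 steps: state s1, head at 2, tape 111.

state s1, head at 2, tape 111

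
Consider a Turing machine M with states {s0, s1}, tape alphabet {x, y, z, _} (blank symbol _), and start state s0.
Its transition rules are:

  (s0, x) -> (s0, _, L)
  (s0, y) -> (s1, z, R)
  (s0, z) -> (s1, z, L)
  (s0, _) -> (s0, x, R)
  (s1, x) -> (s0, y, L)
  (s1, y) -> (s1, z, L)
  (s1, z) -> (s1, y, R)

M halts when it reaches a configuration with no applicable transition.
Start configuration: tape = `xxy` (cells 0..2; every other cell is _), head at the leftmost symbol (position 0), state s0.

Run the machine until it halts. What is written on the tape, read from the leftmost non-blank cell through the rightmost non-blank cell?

xxxxz

s0 | __[x]xy_   read x → write _, move L, go to s0
s0 | _[_]_xy_   read _ → write x, move R, go to s0
s0 | _x[_]xy_   read _ → write x, move R, go to s0
s0 | _xx[x]y_   read x → write _, move L, go to s0
s0 | _x[x]_y_   read x → write _, move L, go to s0
s0 | _[x]__y_   read x → write _, move L, go to s0
s0 | [_]___y_   read _ → write x, move R, go to s0
s0 | x[_]__y_   read _ → write x, move R, go to s0
s0 | xx[_]_y_   read _ → write x, move R, go to s0
s0 | xxx[_]y_   read _ → write x, move R, go to s0
s0 | xxxx[y]_   read y → write z, move R, go to s1
s1 | xxxxz[_]
The non-blank tape span at halt is xxxxz.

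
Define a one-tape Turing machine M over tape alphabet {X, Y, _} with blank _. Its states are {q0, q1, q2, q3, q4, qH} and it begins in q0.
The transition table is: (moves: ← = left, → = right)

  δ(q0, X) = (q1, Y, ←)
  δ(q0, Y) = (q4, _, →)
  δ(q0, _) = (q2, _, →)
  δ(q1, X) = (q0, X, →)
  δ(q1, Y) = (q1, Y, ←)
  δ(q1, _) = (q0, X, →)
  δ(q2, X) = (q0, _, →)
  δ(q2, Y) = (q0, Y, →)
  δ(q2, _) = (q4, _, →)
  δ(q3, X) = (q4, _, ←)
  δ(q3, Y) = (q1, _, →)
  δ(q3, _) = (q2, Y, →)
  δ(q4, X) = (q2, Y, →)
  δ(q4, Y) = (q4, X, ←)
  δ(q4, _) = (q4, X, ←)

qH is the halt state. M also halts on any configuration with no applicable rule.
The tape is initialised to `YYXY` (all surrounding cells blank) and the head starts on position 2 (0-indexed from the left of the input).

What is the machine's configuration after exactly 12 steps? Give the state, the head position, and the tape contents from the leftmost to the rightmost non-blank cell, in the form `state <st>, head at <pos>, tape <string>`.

state q4, head at 2, tape YX_YY

q0 | _YY[X]Y   read X → write Y, move ←, go to q1
q1 | _Y[Y]YY   read Y → write Y, move ←, go to q1
q1 | _[Y]YYY   read Y → write Y, move ←, go to q1
q1 | [_]YYYY   read _ → write X, move →, go to q0
q0 | X[Y]YYY   read Y → write _, move →, go to q4
q4 | X_[Y]YY   read Y → write X, move ←, go to q4
q4 | X[_]XYY   read _ → write X, move ←, go to q4
q4 | [X]XXYY   read X → write Y, move →, go to q2
q2 | Y[X]XYY   read X → write _, move →, go to q0
q0 | Y_[X]YY   read X → write Y, move ←, go to q1
q1 | Y[_]YYY   read _ → write X, move →, go to q0
q0 | YX[Y]YY   read Y → write _, move →, go to q4
q4 | YX_[Y]Y
After 12 steps: state q4, head at 2, tape YX_YY.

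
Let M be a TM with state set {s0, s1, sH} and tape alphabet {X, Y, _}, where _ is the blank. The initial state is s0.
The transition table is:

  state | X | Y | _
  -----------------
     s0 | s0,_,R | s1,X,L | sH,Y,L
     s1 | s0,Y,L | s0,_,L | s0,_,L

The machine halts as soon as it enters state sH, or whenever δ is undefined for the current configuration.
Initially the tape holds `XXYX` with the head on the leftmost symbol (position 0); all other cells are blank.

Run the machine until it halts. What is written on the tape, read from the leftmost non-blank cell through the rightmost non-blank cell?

Y_XX

state=s0 head=0 tape=_[X]XYX   (s0,X)→(s0,_,R)
state=s0 head=1 tape=__[X]YX   (s0,X)→(s0,_,R)
state=s0 head=2 tape=___[Y]X   (s0,Y)→(s1,X,L)
state=s1 head=1 tape=__[_]XX   (s1,_)→(s0,_,L)
state=s0 head=0 tape=_[_]_XX   (s0,_)→(sH,Y,L)
state=sH head=-1 tape=[_]Y_XX
The non-blank tape span at halt is Y_XX.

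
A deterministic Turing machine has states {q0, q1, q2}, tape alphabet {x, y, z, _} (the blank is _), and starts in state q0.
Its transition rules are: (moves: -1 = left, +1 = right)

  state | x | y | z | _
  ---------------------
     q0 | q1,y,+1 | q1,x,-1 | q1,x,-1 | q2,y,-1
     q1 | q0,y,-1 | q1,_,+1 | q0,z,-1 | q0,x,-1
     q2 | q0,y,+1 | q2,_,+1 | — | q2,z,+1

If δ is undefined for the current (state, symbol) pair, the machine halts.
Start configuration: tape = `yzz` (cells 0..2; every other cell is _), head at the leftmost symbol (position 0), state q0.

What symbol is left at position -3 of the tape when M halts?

q0 | ___[y]zz   read y → write x, move -1, go to q1
q1 | __[_]xzz   read _ → write x, move -1, go to q0
q0 | _[_]xxzz   read _ → write y, move -1, go to q2
q2 | [_]yxxzz   read _ → write z, move +1, go to q2
q2 | z[y]xxzz   read y → write _, move +1, go to q2
q2 | z_[x]xzz   read x → write y, move +1, go to q0
q0 | z_y[x]zz   read x → write y, move +1, go to q1
q1 | z_yy[z]z   read z → write z, move -1, go to q0
q0 | z_y[y]zz   read y → write x, move -1, go to q1
q1 | z_[y]xzz   read y → write _, move +1, go to q1
q1 | z__[x]zz   read x → write y, move -1, go to q0
q0 | z_[_]yzz   read _ → write y, move -1, go to q2
q2 | z[_]yyzz   read _ → write z, move +1, go to q2
q2 | zz[y]yzz   read y → write _, move +1, go to q2
q2 | zz_[y]zz   read y → write _, move +1, go to q2
q2 | zz__[z]z
Cell -3 holds z when M halts.

z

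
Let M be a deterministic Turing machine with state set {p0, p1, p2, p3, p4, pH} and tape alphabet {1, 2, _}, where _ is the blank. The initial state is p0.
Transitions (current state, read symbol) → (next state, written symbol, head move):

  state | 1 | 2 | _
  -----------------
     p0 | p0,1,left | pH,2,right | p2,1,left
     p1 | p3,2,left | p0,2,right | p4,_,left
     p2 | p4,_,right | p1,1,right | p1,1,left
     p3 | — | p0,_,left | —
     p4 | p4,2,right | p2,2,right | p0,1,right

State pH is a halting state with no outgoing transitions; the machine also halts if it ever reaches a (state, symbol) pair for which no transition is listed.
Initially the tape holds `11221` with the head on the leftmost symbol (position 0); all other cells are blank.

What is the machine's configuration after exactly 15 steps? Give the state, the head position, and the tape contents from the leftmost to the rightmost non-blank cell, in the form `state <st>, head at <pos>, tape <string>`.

state=p0 head=0 tape=____[1]1221   (p0,1)→(p0,1,left)
state=p0 head=-1 tape=___[_]11221   (p0,_)→(p2,1,left)
state=p2 head=-2 tape=__[_]111221   (p2,_)→(p1,1,left)
state=p1 head=-3 tape=_[_]1111221   (p1,_)→(p4,_,left)
state=p4 head=-4 tape=[_]_1111221   (p4,_)→(p0,1,right)
state=p0 head=-3 tape=1[_]1111221   (p0,_)→(p2,1,left)
state=p2 head=-4 tape=[1]11111221   (p2,1)→(p4,_,right)
state=p4 head=-3 tape=_[1]1111221   (p4,1)→(p4,2,right)
state=p4 head=-2 tape=_2[1]111221   (p4,1)→(p4,2,right)
state=p4 head=-1 tape=_22[1]11221   (p4,1)→(p4,2,right)
state=p4 head=0 tape=_222[1]1221   (p4,1)→(p4,2,right)
state=p4 head=1 tape=_2222[1]221   (p4,1)→(p4,2,right)
state=p4 head=2 tape=_22222[2]21   (p4,2)→(p2,2,right)
state=p2 head=3 tape=_222222[2]1   (p2,2)→(p1,1,right)
state=p1 head=4 tape=_2222221[1]   (p1,1)→(p3,2,left)
state=p3 head=3 tape=_222222[1]2
After 15 steps: state p3, head at 3, tape 22222212.

state p3, head at 3, tape 22222212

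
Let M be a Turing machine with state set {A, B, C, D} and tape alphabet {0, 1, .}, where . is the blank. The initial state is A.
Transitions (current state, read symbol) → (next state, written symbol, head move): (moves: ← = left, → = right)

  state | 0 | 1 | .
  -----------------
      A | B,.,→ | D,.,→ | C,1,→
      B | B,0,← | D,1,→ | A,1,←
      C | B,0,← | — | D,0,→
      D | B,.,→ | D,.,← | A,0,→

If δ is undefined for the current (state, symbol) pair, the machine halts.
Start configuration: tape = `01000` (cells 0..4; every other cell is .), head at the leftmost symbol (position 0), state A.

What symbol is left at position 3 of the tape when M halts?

A | [0]1000.   read 0 → write ., move →, go to B
B | .[1]000.   read 1 → write 1, move →, go to D
D | .1[0]00.   read 0 → write ., move →, go to B
B | .1.[0]0.   read 0 → write 0, move ←, go to B
B | .1[.]00.   read . → write 1, move ←, go to A
A | .[1]100.   read 1 → write ., move →, go to D
D | ..[1]00.   read 1 → write ., move ←, go to D
D | .[.].00.   read . → write 0, move →, go to A
A | .0[.]00.   read . → write 1, move →, go to C
C | .01[0]0.   read 0 → write 0, move ←, go to B
B | .0[1]00.   read 1 → write 1, move →, go to D
D | .01[0]0.   read 0 → write ., move →, go to B
B | .01.[0].   read 0 → write 0, move ←, go to B
B | .01[.]0.   read . → write 1, move ←, go to A
A | .0[1]10.   read 1 → write ., move →, go to D
D | .0.[1]0.   read 1 → write ., move ←, go to D
D | .0[.].0.   read . → write 0, move →, go to A
A | .00[.]0.   read . → write 1, move →, go to C
C | .001[0].   read 0 → write 0, move ←, go to B
B | .00[1]0.   read 1 → write 1, move →, go to D
D | .001[0].   read 0 → write ., move →, go to B
B | .001.[.]   read . → write 1, move ←, go to A
A | .001[.]1   read . → write 1, move →, go to C
C | .0011[1]
Cell 3 holds 1 when M halts.

1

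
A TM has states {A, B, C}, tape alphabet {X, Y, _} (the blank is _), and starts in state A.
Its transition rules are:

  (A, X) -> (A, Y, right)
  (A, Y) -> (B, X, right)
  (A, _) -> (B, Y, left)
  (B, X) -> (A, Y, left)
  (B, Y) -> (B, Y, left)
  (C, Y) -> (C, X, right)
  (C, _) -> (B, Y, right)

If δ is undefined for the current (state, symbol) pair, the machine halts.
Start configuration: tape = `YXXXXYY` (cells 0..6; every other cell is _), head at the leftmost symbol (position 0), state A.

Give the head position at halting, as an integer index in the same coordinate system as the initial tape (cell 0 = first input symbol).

-2

A | __[Y]XXXXYY   read Y → write X, move right, go to B
B | __X[X]XXXYY   read X → write Y, move left, go to A
A | __[X]YXXXYY   read X → write Y, move right, go to A
A | __Y[Y]XXXYY   read Y → write X, move right, go to B
B | __YX[X]XXYY   read X → write Y, move left, go to A
A | __Y[X]YXXYY   read X → write Y, move right, go to A
A | __YY[Y]XXYY   read Y → write X, move right, go to B
B | __YYX[X]XYY   read X → write Y, move left, go to A
A | __YY[X]YXYY   read X → write Y, move right, go to A
A | __YYY[Y]XYY   read Y → write X, move right, go to B
B | __YYYX[X]YY   read X → write Y, move left, go to A
A | __YYY[X]YYY   read X → write Y, move right, go to A
A | __YYYY[Y]YY   read Y → write X, move right, go to B
B | __YYYYX[Y]Y   read Y → write Y, move left, go to B
B | __YYYY[X]YY   read X → write Y, move left, go to A
A | __YYY[Y]YYY   read Y → write X, move right, go to B
B | __YYYX[Y]YY   read Y → write Y, move left, go to B
B | __YYY[X]YYY   read X → write Y, move left, go to A
A | __YY[Y]YYYY   read Y → write X, move right, go to B
B | __YYX[Y]YYY   read Y → write Y, move left, go to B
B | __YY[X]YYYY   read X → write Y, move left, go to A
A | __Y[Y]YYYYY   read Y → write X, move right, go to B
B | __YX[Y]YYYY   read Y → write Y, move left, go to B
B | __Y[X]YYYYY   read X → write Y, move left, go to A
A | __[Y]YYYYYY   read Y → write X, move right, go to B
B | __X[Y]YYYYY   read Y → write Y, move left, go to B
B | __[X]YYYYYY   read X → write Y, move left, go to A
A | _[_]YYYYYYY   read _ → write Y, move left, go to B
B | [_]YYYYYYYY
At halt the head is at cell -2.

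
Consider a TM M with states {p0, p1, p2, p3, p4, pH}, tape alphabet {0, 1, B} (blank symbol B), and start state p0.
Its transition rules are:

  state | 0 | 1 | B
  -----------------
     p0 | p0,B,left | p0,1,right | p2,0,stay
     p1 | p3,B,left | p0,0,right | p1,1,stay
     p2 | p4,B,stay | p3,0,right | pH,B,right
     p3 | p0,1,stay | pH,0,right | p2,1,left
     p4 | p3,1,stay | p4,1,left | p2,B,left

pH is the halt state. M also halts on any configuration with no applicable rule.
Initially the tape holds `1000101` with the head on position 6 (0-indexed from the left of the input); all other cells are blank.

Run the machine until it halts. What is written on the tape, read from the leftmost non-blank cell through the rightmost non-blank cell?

state=p0 head=6 tape=B100010[1]B   (p0,1)→(p0,1,right)
state=p0 head=7 tape=B1000101[B]   (p0,B)→(p2,0,stay)
state=p2 head=7 tape=B1000101[0]   (p2,0)→(p4,B,stay)
state=p4 head=7 tape=B1000101[B]   (p4,B)→(p2,B,left)
state=p2 head=6 tape=B100010[1]B   (p2,1)→(p3,0,right)
state=p3 head=7 tape=B1000100[B]   (p3,B)→(p2,1,left)
state=p2 head=6 tape=B100010[0]1   (p2,0)→(p4,B,stay)
state=p4 head=6 tape=B100010[B]1   (p4,B)→(p2,B,left)
state=p2 head=5 tape=B10001[0]B1   (p2,0)→(p4,B,stay)
state=p4 head=5 tape=B10001[B]B1   (p4,B)→(p2,B,left)
state=p2 head=4 tape=B1000[1]BB1   (p2,1)→(p3,0,right)
state=p3 head=5 tape=B10000[B]B1   (p3,B)→(p2,1,left)
state=p2 head=4 tape=B1000[0]1B1   (p2,0)→(p4,B,stay)
state=p4 head=4 tape=B1000[B]1B1   (p4,B)→(p2,B,left)
state=p2 head=3 tape=B100[0]B1B1   (p2,0)→(p4,B,stay)
state=p4 head=3 tape=B100[B]B1B1   (p4,B)→(p2,B,left)
state=p2 head=2 tape=B10[0]BB1B1   (p2,0)→(p4,B,stay)
state=p4 head=2 tape=B10[B]BB1B1   (p4,B)→(p2,B,left)
state=p2 head=1 tape=B1[0]BBB1B1   (p2,0)→(p4,B,stay)
state=p4 head=1 tape=B1[B]BBB1B1   (p4,B)→(p2,B,left)
state=p2 head=0 tape=B[1]BBBB1B1   (p2,1)→(p3,0,right)
state=p3 head=1 tape=B0[B]BBB1B1   (p3,B)→(p2,1,left)
state=p2 head=0 tape=B[0]1BBB1B1   (p2,0)→(p4,B,stay)
state=p4 head=0 tape=B[B]1BBB1B1   (p4,B)→(p2,B,left)
state=p2 head=-1 tape=[B]B1BBB1B1   (p2,B)→(pH,B,right)
state=pH head=0 tape=B[B]1BBB1B1
The non-blank tape span at halt is 1BBB1B1.

1BBB1B1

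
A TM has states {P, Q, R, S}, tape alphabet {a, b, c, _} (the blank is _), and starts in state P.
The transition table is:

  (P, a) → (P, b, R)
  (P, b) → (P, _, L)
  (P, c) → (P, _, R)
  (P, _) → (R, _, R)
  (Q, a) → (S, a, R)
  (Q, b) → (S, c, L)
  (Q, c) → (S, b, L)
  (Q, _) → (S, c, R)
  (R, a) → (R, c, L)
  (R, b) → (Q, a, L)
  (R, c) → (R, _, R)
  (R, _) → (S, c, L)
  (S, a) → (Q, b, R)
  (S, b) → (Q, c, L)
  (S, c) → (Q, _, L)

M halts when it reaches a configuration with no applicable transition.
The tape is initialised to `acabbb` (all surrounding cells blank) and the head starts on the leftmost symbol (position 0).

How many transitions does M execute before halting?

7

P | [a]cabbb   read a → write b, move R, go to P
P | b[c]abbb   read c → write _, move R, go to P
P | b_[a]bbb   read a → write b, move R, go to P
P | b_b[b]bb   read b → write _, move L, go to P
P | b_[b]_bb   read b → write _, move L, go to P
P | b[_]__bb   read _ → write _, move R, go to R
R | b_[_]_bb   read _ → write c, move L, go to S
S | b[_]c_bb
M halts after 7 transitions.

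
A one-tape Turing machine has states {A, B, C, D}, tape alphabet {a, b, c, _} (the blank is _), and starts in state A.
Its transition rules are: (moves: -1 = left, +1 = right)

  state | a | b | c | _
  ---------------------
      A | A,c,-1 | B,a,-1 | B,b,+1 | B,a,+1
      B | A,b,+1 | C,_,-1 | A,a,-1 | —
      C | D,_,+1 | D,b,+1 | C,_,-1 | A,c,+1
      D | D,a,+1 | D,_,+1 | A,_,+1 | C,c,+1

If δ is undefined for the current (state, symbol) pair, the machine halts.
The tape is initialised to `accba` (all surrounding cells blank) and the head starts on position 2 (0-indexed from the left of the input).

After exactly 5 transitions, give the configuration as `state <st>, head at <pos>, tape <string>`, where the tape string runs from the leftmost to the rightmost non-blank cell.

state D, head at 5, tape acbc

A | ac[c]ba_   read c → write b, move +1, go to B
B | acb[b]a_   read b → write _, move -1, go to C
C | ac[b]_a_   read b → write b, move +1, go to D
D | acb[_]a_   read _ → write c, move +1, go to C
C | acbc[a]_   read a → write _, move +1, go to D
D | acbc_[_]
After 5 steps: state D, head at 5, tape acbc.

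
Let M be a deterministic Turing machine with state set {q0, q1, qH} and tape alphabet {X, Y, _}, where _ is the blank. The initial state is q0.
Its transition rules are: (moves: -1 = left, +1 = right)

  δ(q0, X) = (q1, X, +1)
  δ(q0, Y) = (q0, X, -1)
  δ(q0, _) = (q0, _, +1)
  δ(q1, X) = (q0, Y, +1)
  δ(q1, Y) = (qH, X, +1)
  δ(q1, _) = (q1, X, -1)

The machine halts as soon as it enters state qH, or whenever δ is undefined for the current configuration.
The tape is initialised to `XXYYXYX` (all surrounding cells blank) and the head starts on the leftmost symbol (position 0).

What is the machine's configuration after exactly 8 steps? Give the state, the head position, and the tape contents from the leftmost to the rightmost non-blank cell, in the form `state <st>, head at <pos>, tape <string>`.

q0 | [X]XYYXYX   read X → write X, move +1, go to q1
q1 | X[X]YYXYX   read X → write Y, move +1, go to q0
q0 | XY[Y]YXYX   read Y → write X, move -1, go to q0
q0 | X[Y]XYXYX   read Y → write X, move -1, go to q0
q0 | [X]XXYXYX   read X → write X, move +1, go to q1
q1 | X[X]XYXYX   read X → write Y, move +1, go to q0
q0 | XY[X]YXYX   read X → write X, move +1, go to q1
q1 | XYX[Y]XYX   read Y → write X, move +1, go to qH
qH | XYXX[X]YX
After 8 steps: state qH, head at 4, tape XYXXXYX.

state qH, head at 4, tape XYXXXYX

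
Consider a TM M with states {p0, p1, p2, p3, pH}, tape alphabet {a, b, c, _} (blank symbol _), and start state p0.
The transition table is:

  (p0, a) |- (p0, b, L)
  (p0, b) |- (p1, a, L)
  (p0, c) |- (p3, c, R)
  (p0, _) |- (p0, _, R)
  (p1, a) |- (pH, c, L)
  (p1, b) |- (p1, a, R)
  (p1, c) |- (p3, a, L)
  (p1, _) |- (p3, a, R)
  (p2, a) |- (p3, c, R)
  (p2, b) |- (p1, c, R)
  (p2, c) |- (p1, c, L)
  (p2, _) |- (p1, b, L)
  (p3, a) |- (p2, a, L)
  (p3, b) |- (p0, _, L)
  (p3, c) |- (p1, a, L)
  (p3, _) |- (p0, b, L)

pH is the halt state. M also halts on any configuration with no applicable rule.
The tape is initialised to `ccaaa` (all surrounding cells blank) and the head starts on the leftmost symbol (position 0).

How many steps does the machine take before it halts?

14

p0 | ____[c]caaa   read c → write c, move R, go to p3
p3 | ____c[c]aaa   read c → write a, move L, go to p1
p1 | ____[c]aaaa   read c → write a, move L, go to p3
p3 | ___[_]aaaaa   read _ → write b, move L, go to p0
p0 | __[_]baaaaa   read _ → write _, move R, go to p0
p0 | ___[b]aaaaa   read b → write a, move L, go to p1
p1 | __[_]aaaaaa   read _ → write a, move R, go to p3
p3 | __a[a]aaaaa   read a → write a, move L, go to p2
p2 | __[a]aaaaaa   read a → write c, move R, go to p3
p3 | __c[a]aaaaa   read a → write a, move L, go to p2
p2 | __[c]aaaaaa   read c → write c, move L, go to p1
p1 | _[_]caaaaaa   read _ → write a, move R, go to p3
p3 | _a[c]aaaaaa   read c → write a, move L, go to p1
p1 | _[a]aaaaaaa   read a → write c, move L, go to pH
pH | [_]caaaaaaa
M halts after 14 transitions.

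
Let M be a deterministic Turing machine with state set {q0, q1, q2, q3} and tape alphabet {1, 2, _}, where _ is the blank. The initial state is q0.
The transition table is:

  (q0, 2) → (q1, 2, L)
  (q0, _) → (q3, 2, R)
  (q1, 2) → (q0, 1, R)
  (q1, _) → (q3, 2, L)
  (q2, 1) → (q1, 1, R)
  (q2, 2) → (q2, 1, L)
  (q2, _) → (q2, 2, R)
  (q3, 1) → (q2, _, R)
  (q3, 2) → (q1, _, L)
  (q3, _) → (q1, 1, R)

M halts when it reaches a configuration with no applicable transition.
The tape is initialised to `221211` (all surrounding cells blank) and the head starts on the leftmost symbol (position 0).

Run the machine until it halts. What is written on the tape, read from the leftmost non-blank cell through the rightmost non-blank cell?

11221211

state=q0 head=0 tape=__[2]21211   (q0,2)→(q1,2,L)
state=q1 head=-1 tape=_[_]221211   (q1,_)→(q3,2,L)
state=q3 head=-2 tape=[_]2221211   (q3,_)→(q1,1,R)
state=q1 head=-1 tape=1[2]221211   (q1,2)→(q0,1,R)
state=q0 head=0 tape=11[2]21211   (q0,2)→(q1,2,L)
state=q1 head=-1 tape=1[1]221211
The non-blank tape span at halt is 11221211.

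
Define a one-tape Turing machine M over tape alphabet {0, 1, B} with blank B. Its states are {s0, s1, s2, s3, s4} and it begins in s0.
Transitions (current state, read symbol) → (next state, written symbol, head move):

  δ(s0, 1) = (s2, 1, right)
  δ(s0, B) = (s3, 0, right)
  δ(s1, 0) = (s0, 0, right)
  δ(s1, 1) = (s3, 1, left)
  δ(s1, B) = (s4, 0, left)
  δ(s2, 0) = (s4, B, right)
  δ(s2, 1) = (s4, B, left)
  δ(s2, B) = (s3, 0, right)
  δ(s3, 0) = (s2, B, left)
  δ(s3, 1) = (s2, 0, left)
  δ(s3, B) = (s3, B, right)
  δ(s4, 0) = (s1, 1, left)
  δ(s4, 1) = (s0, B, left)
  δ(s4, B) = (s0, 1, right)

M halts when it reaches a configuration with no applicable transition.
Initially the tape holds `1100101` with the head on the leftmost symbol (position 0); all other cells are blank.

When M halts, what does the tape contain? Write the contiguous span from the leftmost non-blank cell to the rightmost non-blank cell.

0B00B101

state=s0 head=0 tape=B[1]100101   (s0,1)→(s2,1,right)
state=s2 head=1 tape=B1[1]00101   (s2,1)→(s4,B,left)
state=s4 head=0 tape=B[1]B00101   (s4,1)→(s0,B,left)
state=s0 head=-1 tape=[B]BB00101   (s0,B)→(s3,0,right)
state=s3 head=0 tape=0[B]B00101   (s3,B)→(s3,B,right)
state=s3 head=1 tape=0B[B]00101   (s3,B)→(s3,B,right)
state=s3 head=2 tape=0BB[0]0101   (s3,0)→(s2,B,left)
state=s2 head=1 tape=0B[B]B0101   (s2,B)→(s3,0,right)
state=s3 head=2 tape=0B0[B]0101   (s3,B)→(s3,B,right)
state=s3 head=3 tape=0B0B[0]101   (s3,0)→(s2,B,left)
state=s2 head=2 tape=0B0[B]B101   (s2,B)→(s3,0,right)
state=s3 head=3 tape=0B00[B]101   (s3,B)→(s3,B,right)
state=s3 head=4 tape=0B00B[1]01   (s3,1)→(s2,0,left)
state=s2 head=3 tape=0B00[B]001   (s2,B)→(s3,0,right)
state=s3 head=4 tape=0B000[0]01   (s3,0)→(s2,B,left)
state=s2 head=3 tape=0B00[0]B01   (s2,0)→(s4,B,right)
state=s4 head=4 tape=0B00B[B]01   (s4,B)→(s0,1,right)
state=s0 head=5 tape=0B00B1[0]1
The non-blank tape span at halt is 0B00B101.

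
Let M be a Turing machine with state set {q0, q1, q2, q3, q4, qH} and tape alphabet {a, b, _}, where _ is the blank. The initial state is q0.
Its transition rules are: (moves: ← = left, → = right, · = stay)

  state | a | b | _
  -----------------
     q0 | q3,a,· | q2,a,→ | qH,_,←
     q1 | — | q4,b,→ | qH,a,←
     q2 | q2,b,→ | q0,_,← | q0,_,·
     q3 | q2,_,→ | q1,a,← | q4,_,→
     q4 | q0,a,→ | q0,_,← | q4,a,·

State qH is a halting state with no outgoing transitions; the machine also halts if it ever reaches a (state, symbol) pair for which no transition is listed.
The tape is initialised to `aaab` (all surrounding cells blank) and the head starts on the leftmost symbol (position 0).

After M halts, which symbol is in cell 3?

q0 | [a]aab   read a → write a, move ·, go to q3
q3 | [a]aab   read a → write _, move →, go to q2
q2 | _[a]ab   read a → write b, move →, go to q2
q2 | _b[a]b   read a → write b, move →, go to q2
q2 | _bb[b]   read b → write _, move ←, go to q0
q0 | _b[b]_   read b → write a, move →, go to q2
q2 | _ba[_]   read _ → write _, move ·, go to q0
q0 | _ba[_]   read _ → write _, move ←, go to qH
qH | _b[a]_
Cell 3 holds _ when M halts.

_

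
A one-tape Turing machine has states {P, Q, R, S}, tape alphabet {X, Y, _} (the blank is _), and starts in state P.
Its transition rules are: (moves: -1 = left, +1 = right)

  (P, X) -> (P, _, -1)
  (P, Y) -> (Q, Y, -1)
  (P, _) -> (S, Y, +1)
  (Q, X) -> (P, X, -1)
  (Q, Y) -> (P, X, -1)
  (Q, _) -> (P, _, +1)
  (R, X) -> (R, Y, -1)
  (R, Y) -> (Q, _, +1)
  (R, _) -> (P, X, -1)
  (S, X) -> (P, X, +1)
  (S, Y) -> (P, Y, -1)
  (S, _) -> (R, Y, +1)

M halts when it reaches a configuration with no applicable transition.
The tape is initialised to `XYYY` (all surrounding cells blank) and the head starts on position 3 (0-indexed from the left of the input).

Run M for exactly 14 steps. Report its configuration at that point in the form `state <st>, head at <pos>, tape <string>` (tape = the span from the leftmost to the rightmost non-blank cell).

state P, head at -1, tape YXYXY

state=P head=3 tape=__XYY[Y]   (P,Y)→(Q,Y,-1)
state=Q head=2 tape=__XY[Y]Y   (Q,Y)→(P,X,-1)
state=P head=1 tape=__X[Y]XY   (P,Y)→(Q,Y,-1)
state=Q head=0 tape=__[X]YXY   (Q,X)→(P,X,-1)
state=P head=-1 tape=_[_]XYXY   (P,_)→(S,Y,+1)
state=S head=0 tape=_Y[X]YXY   (S,X)→(P,X,+1)
state=P head=1 tape=_YX[Y]XY   (P,Y)→(Q,Y,-1)
state=Q head=0 tape=_Y[X]YXY   (Q,X)→(P,X,-1)
state=P head=-1 tape=_[Y]XYXY   (P,Y)→(Q,Y,-1)
state=Q head=-2 tape=[_]YXYXY   (Q,_)→(P,_,+1)
state=P head=-1 tape=_[Y]XYXY   (P,Y)→(Q,Y,-1)
state=Q head=-2 tape=[_]YXYXY   (Q,_)→(P,_,+1)
state=P head=-1 tape=_[Y]XYXY   (P,Y)→(Q,Y,-1)
state=Q head=-2 tape=[_]YXYXY   (Q,_)→(P,_,+1)
state=P head=-1 tape=_[Y]XYXY
After 14 steps: state P, head at -1, tape YXYXY.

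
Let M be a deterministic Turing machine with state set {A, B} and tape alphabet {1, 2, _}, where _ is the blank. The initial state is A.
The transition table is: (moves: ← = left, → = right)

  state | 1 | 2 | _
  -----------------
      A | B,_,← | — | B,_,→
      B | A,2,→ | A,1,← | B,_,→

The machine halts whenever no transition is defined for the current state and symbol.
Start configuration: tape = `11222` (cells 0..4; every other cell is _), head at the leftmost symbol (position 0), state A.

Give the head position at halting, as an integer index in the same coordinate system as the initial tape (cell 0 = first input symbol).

2

state=A head=0 tape=_[1]1222   (A,1)→(B,_,←)
state=B head=-1 tape=[_]_1222   (B,_)→(B,_,→)
state=B head=0 tape=_[_]1222   (B,_)→(B,_,→)
state=B head=1 tape=__[1]222   (B,1)→(A,2,→)
state=A head=2 tape=__2[2]22
At halt the head is at cell 2.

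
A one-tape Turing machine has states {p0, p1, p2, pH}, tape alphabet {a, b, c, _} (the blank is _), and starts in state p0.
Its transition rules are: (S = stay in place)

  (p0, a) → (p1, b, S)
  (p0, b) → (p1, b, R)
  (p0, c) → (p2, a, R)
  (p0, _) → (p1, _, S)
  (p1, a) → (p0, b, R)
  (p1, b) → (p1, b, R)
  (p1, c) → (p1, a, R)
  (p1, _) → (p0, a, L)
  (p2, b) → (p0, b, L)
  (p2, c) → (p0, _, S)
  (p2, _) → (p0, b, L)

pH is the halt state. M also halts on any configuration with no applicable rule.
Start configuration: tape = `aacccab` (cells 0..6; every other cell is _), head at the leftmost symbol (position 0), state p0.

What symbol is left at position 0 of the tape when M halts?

state=p0 head=0 tape=[a]acccab   (p0,a)→(p1,b,S)
state=p1 head=0 tape=[b]acccab   (p1,b)→(p1,b,R)
state=p1 head=1 tape=b[a]cccab   (p1,a)→(p0,b,R)
state=p0 head=2 tape=bb[c]ccab   (p0,c)→(p2,a,R)
state=p2 head=3 tape=bba[c]cab   (p2,c)→(p0,_,S)
state=p0 head=3 tape=bba[_]cab   (p0,_)→(p1,_,S)
state=p1 head=3 tape=bba[_]cab   (p1,_)→(p0,a,L)
state=p0 head=2 tape=bb[a]acab   (p0,a)→(p1,b,S)
state=p1 head=2 tape=bb[b]acab   (p1,b)→(p1,b,R)
state=p1 head=3 tape=bbb[a]cab   (p1,a)→(p0,b,R)
state=p0 head=4 tape=bbbb[c]ab   (p0,c)→(p2,a,R)
state=p2 head=5 tape=bbbba[a]b
Cell 0 holds b when M halts.

b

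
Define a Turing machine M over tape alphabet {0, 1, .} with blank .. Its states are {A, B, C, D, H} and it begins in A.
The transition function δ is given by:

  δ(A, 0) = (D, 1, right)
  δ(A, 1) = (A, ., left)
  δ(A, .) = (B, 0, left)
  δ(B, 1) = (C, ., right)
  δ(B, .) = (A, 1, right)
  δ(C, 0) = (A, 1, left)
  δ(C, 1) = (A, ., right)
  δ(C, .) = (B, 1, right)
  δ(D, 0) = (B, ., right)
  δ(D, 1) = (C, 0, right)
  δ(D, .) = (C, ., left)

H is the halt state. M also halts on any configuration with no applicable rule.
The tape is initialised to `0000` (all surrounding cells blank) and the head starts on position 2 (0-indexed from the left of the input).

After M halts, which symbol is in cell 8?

1

A | 00[0]0.....   read 0 → write 1, move right, go to D
D | 001[0].....   read 0 → write ., move right, go to B
B | 001.[.]....   read . → write 1, move right, go to A
A | 001.1[.]...   read . → write 0, move left, go to B
B | 001.[1]0...   read 1 → write ., move right, go to C
C | 001..[0]...   read 0 → write 1, move left, go to A
A | 001.[.]1...   read . → write 0, move left, go to B
B | 001[.]01...   read . → write 1, move right, go to A
A | 0011[0]1...   read 0 → write 1, move right, go to D
D | 00111[1]...   read 1 → write 0, move right, go to C
C | 001110[.]..   read . → write 1, move right, go to B
B | 0011101[.].   read . → write 1, move right, go to A
A | 00111011[.]   read . → write 0, move left, go to B
B | 0011101[1]0   read 1 → write ., move right, go to C
C | 0011101.[0]   read 0 → write 1, move left, go to A
A | 0011101[.]1   read . → write 0, move left, go to B
B | 001110[1]01   read 1 → write ., move right, go to C
C | 001110.[0]1   read 0 → write 1, move left, go to A
A | 001110[.]11   read . → write 0, move left, go to B
B | 00111[0]011
Cell 8 holds 1 when M halts.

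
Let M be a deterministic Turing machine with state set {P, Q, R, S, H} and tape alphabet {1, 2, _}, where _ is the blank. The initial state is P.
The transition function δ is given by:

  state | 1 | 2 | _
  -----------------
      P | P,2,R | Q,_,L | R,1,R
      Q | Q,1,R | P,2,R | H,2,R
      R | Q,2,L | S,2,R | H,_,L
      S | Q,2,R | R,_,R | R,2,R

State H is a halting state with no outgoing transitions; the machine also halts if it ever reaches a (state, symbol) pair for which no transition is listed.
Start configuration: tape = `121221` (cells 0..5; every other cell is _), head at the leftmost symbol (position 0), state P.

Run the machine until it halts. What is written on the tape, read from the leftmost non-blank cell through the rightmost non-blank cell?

2121222

state=P head=0 tape=[1]21221__   (P,1)→(P,2,R)
state=P head=1 tape=2[2]1221__   (P,2)→(Q,_,L)
state=Q head=0 tape=[2]_1221__   (Q,2)→(P,2,R)
state=P head=1 tape=2[_]1221__   (P,_)→(R,1,R)
state=R head=2 tape=21[1]221__   (R,1)→(Q,2,L)
state=Q head=1 tape=2[1]2221__   (Q,1)→(Q,1,R)
state=Q head=2 tape=21[2]221__   (Q,2)→(P,2,R)
state=P head=3 tape=212[2]21__   (P,2)→(Q,_,L)
state=Q head=2 tape=21[2]_21__   (Q,2)→(P,2,R)
state=P head=3 tape=212[_]21__   (P,_)→(R,1,R)
state=R head=4 tape=2121[2]1__   (R,2)→(S,2,R)
state=S head=5 tape=21212[1]__   (S,1)→(Q,2,R)
state=Q head=6 tape=212122[_]_   (Q,_)→(H,2,R)
state=H head=7 tape=2121222[_]
The non-blank tape span at halt is 2121222.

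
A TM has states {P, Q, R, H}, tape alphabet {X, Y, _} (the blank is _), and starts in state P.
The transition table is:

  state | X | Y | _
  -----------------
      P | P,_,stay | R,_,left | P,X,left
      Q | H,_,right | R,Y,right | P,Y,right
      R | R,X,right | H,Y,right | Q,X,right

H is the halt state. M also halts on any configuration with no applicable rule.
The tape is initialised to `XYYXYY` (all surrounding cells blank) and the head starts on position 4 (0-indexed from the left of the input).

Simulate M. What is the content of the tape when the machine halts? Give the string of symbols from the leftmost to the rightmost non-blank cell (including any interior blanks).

XYYXXYXX

P | XYYX[Y]Y____   read Y → write _, move left, go to R
R | XYY[X]_Y____   read X → write X, move right, go to R
R | XYYX[_]Y____   read _ → write X, move right, go to Q
Q | XYYXX[Y]____   read Y → write Y, move right, go to R
R | XYYXXY[_]___   read _ → write X, move right, go to Q
Q | XYYXXYX[_]__   read _ → write Y, move right, go to P
P | XYYXXYXY[_]_   read _ → write X, move left, go to P
P | XYYXXYX[Y]X_   read Y → write _, move left, go to R
R | XYYXXY[X]_X_   read X → write X, move right, go to R
R | XYYXXYX[_]X_   read _ → write X, move right, go to Q
Q | XYYXXYXX[X]_   read X → write _, move right, go to H
H | XYYXXYXX_[_]
The non-blank tape span at halt is XYYXXYXX.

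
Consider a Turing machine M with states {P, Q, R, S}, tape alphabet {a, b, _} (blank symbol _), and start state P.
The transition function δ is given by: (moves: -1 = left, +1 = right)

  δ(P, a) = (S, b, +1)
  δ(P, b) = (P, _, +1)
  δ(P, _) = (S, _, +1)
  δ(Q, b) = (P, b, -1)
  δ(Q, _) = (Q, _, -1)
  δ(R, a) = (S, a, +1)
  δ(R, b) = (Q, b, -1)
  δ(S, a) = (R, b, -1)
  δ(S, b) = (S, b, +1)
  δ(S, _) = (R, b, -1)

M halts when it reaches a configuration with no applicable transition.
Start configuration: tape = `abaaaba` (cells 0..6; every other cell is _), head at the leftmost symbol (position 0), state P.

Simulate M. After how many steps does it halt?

P | _[a]baaaba___   read a → write b, move +1, go to S
S | _b[b]aaaba___   read b → write b, move +1, go to S
S | _bb[a]aaba___   read a → write b, move -1, go to R
R | _b[b]baaba___   read b → write b, move -1, go to Q
Q | _[b]bbaaba___   read b → write b, move -1, go to P
P | [_]bbbaaba___   read _ → write _, move +1, go to S
S | _[b]bbaaba___   read b → write b, move +1, go to S
S | _b[b]baaba___   read b → write b, move +1, go to S
S | _bb[b]aaba___   read b → write b, move +1, go to S
S | _bbb[a]aba___   read a → write b, move -1, go to R
R | _bb[b]baba___   read b → write b, move -1, go to Q
Q | _b[b]bbaba___   read b → write b, move -1, go to P
P | _[b]bbbaba___   read b → write _, move +1, go to P
P | __[b]bbaba___   read b → write _, move +1, go to P
P | ___[b]baba___   read b → write _, move +1, go to P
P | ____[b]aba___   read b → write _, move +1, go to P
P | _____[a]ba___   read a → write b, move +1, go to S
S | _____b[b]a___   read b → write b, move +1, go to S
S | _____bb[a]___   read a → write b, move -1, go to R
R | _____b[b]b___   read b → write b, move -1, go to Q
Q | _____[b]bb___   read b → write b, move -1, go to P
P | ____[_]bbb___   read _ → write _, move +1, go to S
S | _____[b]bb___   read b → write b, move +1, go to S
S | _____b[b]b___   read b → write b, move +1, go to S
S | _____bb[b]___   read b → write b, move +1, go to S
S | _____bbb[_]__   read _ → write b, move -1, go to R
R | _____bb[b]b__   read b → write b, move -1, go to Q
Q | _____b[b]bb__   read b → write b, move -1, go to P
P | _____[b]bbb__   read b → write _, move +1, go to P
P | ______[b]bb__   read b → write _, move +1, go to P
P | _______[b]b__   read b → write _, move +1, go to P
P | ________[b]__   read b → write _, move +1, go to P
P | _________[_]_   read _ → write _, move +1, go to S
S | __________[_]   read _ → write b, move -1, go to R
R | _________[_]b
M halts after 34 transitions.

34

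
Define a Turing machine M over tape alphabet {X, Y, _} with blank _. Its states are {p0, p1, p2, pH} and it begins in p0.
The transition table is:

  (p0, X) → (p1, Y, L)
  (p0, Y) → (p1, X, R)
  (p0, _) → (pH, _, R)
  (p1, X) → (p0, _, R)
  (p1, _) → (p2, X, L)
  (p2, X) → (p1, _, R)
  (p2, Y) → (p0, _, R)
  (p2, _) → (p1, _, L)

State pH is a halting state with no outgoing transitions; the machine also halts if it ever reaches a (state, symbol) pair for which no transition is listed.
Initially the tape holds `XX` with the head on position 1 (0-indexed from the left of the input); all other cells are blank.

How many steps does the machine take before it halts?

state=p0 head=1 tape=X[X]___   (p0,X)→(p1,Y,L)
state=p1 head=0 tape=[X]Y___   (p1,X)→(p0,_,R)
state=p0 head=1 tape=_[Y]___   (p0,Y)→(p1,X,R)
state=p1 head=2 tape=_X[_]__   (p1,_)→(p2,X,L)
state=p2 head=1 tape=_[X]X__   (p2,X)→(p1,_,R)
state=p1 head=2 tape=__[X]__   (p1,X)→(p0,_,R)
state=p0 head=3 tape=___[_]_   (p0,_)→(pH,_,R)
state=pH head=4 tape=____[_]
M halts after 7 transitions.

7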